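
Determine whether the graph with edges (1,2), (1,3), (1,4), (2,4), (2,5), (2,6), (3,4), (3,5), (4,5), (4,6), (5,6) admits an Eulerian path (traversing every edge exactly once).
No (4 vertices have odd degree: {1, 3, 4, 6}; Eulerian path requires 0 or 2)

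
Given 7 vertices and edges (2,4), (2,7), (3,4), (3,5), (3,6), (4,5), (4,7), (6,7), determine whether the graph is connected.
No, it has 2 components: {1}, {2, 3, 4, 5, 6, 7}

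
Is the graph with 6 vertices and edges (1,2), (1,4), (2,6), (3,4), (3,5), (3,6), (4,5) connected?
Yes (BFS from 1 visits [1, 2, 4, 6, 3, 5] — all 6 vertices reached)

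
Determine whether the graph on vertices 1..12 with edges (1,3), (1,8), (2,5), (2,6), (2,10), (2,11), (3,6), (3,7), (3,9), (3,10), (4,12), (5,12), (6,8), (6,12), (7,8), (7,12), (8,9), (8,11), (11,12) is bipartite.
Yes. Partition: {1, 4, 5, 6, 7, 9, 10, 11}, {2, 3, 8, 12}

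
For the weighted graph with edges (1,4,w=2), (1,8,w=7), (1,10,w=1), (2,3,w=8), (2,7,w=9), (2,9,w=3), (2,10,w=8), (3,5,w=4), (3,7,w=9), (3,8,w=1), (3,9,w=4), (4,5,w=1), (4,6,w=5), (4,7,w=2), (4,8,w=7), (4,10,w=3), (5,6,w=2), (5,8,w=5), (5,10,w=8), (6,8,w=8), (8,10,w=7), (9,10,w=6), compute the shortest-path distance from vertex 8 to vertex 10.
7 (path: 8 -> 10; weights 7 = 7)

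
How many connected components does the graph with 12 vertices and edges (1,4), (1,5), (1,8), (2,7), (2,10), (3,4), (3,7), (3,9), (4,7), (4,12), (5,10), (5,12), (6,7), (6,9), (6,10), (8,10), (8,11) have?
1 (components: {1, 2, 3, 4, 5, 6, 7, 8, 9, 10, 11, 12})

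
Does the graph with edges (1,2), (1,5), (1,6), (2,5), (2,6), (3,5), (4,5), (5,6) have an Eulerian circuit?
No (6 vertices have odd degree: {1, 2, 3, 4, 5, 6}; Eulerian circuit requires 0)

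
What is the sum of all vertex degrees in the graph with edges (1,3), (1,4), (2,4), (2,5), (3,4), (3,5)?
12 (handshake: sum of degrees = 2|E| = 2 x 6 = 12)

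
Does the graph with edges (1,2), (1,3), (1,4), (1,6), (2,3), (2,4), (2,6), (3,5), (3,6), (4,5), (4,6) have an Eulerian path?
Yes — and in fact it has an Eulerian circuit (the graph is connected and all 6 vertices have even degree)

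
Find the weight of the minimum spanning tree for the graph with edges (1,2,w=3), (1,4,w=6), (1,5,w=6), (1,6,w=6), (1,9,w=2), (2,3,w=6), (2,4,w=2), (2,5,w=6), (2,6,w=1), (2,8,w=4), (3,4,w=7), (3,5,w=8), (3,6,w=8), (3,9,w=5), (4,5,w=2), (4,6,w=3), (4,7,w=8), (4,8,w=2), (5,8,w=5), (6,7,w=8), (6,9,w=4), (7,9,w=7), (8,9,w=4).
24 (MST edges: (1,2,w=3), (1,9,w=2), (2,4,w=2), (2,6,w=1), (3,9,w=5), (4,5,w=2), (4,8,w=2), (7,9,w=7); sum of weights 3 + 2 + 2 + 1 + 5 + 2 + 2 + 7 = 24)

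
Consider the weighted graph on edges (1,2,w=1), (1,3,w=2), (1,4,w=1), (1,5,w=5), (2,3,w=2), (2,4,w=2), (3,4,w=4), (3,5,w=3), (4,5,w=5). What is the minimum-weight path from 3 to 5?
3 (path: 3 -> 5; weights 3 = 3)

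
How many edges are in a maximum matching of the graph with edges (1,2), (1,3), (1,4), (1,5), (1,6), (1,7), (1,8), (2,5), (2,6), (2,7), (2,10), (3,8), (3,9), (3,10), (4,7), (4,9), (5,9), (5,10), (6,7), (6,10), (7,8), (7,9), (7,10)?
5 (matching: (1,8), (2,6), (3,10), (4,7), (5,9); upper bound floor(n/2) = floor(10/2) = 5)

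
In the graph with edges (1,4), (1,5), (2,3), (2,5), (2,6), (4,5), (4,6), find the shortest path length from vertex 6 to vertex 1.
2 (path: 6 -> 4 -> 1, 2 edges)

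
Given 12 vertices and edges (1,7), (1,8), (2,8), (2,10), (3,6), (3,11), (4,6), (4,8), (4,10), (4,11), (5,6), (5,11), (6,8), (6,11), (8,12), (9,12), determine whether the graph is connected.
Yes (BFS from 1 visits [1, 7, 8, 2, 4, 6, 12, 10, 11, 3, 5, 9] — all 12 vertices reached)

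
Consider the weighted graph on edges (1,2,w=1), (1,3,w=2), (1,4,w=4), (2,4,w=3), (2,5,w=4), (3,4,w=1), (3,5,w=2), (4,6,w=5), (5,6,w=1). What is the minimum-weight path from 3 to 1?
2 (path: 3 -> 1; weights 2 = 2)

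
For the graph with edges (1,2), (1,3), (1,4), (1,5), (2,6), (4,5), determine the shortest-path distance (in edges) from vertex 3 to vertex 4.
2 (path: 3 -> 1 -> 4, 2 edges)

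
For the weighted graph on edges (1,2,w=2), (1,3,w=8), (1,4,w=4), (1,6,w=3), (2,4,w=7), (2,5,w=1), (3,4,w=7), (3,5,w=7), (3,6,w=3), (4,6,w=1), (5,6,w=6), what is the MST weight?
10 (MST edges: (1,2,w=2), (1,6,w=3), (2,5,w=1), (3,6,w=3), (4,6,w=1); sum of weights 2 + 3 + 1 + 3 + 1 = 10)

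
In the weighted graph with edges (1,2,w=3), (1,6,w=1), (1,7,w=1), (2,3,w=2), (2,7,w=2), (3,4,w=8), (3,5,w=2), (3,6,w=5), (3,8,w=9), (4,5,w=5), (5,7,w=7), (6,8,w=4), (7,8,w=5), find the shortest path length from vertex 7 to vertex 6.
2 (path: 7 -> 1 -> 6; weights 1 + 1 = 2)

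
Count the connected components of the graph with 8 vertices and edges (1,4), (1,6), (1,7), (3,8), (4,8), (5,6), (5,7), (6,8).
2 (components: {1, 3, 4, 5, 6, 7, 8}, {2})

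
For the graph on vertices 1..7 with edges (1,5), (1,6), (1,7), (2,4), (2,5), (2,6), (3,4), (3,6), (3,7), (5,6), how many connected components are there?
1 (components: {1, 2, 3, 4, 5, 6, 7})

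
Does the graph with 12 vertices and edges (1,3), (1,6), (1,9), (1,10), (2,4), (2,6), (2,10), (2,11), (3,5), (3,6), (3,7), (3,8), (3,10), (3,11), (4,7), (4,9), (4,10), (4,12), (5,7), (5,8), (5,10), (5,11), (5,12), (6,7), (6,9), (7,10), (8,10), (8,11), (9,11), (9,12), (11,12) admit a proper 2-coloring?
No (odd cycle of length 3: 10 -> 1 -> 3 -> 10)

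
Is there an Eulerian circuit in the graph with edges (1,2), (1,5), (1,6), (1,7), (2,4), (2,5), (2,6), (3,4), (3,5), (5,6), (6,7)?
Yes (the graph is connected and all 7 vertices have even degree)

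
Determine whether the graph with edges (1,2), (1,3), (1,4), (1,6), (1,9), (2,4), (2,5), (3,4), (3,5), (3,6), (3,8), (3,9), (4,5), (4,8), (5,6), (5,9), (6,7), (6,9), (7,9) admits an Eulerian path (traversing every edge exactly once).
No (6 vertices have odd degree: {1, 2, 4, 5, 6, 9}; Eulerian path requires 0 or 2)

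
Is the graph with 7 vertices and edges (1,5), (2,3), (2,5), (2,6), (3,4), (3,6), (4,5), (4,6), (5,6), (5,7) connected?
Yes (BFS from 1 visits [1, 5, 2, 4, 6, 7, 3] — all 7 vertices reached)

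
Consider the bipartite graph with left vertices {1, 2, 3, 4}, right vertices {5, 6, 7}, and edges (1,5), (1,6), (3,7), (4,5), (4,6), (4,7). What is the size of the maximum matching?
3 (matching: (1,6), (3,7), (4,5); upper bound min(|L|,|R|) = min(4,3) = 3)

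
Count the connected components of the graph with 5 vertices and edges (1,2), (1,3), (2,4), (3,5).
1 (components: {1, 2, 3, 4, 5})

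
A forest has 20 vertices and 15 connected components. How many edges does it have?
5 (Each of the 15 component trees on V_i vertices has V_i - 1 edges; summing gives V - C = 20 - 15 = 5)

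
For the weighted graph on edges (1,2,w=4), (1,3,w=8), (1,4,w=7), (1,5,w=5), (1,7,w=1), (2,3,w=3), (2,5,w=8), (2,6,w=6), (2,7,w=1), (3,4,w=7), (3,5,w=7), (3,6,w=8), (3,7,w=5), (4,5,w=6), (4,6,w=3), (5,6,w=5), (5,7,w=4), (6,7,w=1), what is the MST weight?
13 (MST edges: (1,7,w=1), (2,3,w=3), (2,7,w=1), (4,6,w=3), (5,7,w=4), (6,7,w=1); sum of weights 1 + 3 + 1 + 3 + 4 + 1 = 13)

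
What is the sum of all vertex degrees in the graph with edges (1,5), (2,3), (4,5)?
6 (handshake: sum of degrees = 2|E| = 2 x 3 = 6)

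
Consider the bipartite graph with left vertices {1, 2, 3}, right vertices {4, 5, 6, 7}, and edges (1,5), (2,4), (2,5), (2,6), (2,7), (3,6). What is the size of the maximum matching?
3 (matching: (1,5), (2,7), (3,6); upper bound min(|L|,|R|) = min(3,4) = 3)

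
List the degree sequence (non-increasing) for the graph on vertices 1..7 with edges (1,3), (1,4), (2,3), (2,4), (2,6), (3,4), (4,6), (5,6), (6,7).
[4, 4, 3, 3, 2, 1, 1] (degrees: deg(1)=2, deg(2)=3, deg(3)=3, deg(4)=4, deg(5)=1, deg(6)=4, deg(7)=1)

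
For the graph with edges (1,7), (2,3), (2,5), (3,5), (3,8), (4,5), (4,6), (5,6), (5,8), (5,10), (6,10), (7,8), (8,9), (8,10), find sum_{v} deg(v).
28 (handshake: sum of degrees = 2|E| = 2 x 14 = 28)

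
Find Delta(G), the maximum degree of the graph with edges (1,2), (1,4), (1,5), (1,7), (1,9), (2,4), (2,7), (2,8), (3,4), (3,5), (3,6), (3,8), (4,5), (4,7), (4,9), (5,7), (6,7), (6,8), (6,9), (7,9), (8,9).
6 (attained at vertices 4, 7)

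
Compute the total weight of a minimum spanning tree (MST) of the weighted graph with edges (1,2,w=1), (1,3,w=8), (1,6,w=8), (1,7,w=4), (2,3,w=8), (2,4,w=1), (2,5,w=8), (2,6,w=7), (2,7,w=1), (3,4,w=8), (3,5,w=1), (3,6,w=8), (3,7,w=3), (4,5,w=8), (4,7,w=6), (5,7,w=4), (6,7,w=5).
12 (MST edges: (1,2,w=1), (2,4,w=1), (2,7,w=1), (3,5,w=1), (3,7,w=3), (6,7,w=5); sum of weights 1 + 1 + 1 + 1 + 3 + 5 = 12)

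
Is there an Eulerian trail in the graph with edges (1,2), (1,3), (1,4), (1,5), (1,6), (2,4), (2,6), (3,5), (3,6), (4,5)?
No (6 vertices have odd degree: {1, 2, 3, 4, 5, 6}; Eulerian path requires 0 or 2)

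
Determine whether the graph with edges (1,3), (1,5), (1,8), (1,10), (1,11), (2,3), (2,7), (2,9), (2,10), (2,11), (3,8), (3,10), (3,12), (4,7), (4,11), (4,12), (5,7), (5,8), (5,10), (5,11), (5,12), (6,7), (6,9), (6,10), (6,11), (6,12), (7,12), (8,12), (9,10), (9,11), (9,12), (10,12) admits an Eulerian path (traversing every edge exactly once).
No (8 vertices have odd degree: {1, 2, 3, 4, 6, 7, 9, 10}; Eulerian path requires 0 or 2)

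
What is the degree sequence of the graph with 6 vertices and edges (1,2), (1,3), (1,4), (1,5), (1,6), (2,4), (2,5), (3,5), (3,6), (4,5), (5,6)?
[5, 5, 3, 3, 3, 3] (degrees: deg(1)=5, deg(2)=3, deg(3)=3, deg(4)=3, deg(5)=5, deg(6)=3)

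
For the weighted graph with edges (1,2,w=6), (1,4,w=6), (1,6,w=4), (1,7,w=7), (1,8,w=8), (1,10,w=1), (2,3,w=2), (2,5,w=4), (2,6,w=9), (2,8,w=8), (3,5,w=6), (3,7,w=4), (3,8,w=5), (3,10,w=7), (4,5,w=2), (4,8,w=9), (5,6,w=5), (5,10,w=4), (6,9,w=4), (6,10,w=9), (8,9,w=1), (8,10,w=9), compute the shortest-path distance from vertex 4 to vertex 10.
6 (path: 4 -> 5 -> 10; weights 2 + 4 = 6)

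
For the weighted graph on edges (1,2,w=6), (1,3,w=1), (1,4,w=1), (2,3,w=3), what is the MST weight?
5 (MST edges: (1,3,w=1), (1,4,w=1), (2,3,w=3); sum of weights 1 + 1 + 3 = 5)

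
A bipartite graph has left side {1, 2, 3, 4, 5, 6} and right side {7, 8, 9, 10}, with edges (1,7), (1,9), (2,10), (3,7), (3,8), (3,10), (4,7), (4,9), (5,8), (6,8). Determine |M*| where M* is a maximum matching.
4 (matching: (1,9), (2,10), (3,8), (4,7); upper bound min(|L|,|R|) = min(6,4) = 4)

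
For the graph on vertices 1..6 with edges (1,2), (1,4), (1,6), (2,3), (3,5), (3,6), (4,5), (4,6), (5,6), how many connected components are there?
1 (components: {1, 2, 3, 4, 5, 6})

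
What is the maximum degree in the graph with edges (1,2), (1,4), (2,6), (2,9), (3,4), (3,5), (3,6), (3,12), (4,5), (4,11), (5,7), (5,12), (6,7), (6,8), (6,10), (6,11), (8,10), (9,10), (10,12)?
6 (attained at vertex 6)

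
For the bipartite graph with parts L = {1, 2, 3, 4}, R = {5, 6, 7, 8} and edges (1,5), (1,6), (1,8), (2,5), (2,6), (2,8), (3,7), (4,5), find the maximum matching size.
4 (matching: (1,8), (2,6), (3,7), (4,5); upper bound min(|L|,|R|) = min(4,4) = 4)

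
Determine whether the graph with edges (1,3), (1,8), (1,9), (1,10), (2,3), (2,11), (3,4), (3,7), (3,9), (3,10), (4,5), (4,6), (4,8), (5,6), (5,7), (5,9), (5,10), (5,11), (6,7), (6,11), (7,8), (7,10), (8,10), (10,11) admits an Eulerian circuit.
No (2 vertices have odd degree: {7, 9}; Eulerian circuit requires 0)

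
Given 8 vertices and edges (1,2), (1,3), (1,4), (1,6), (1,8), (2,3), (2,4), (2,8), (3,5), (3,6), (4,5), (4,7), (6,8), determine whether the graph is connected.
Yes (BFS from 1 visits [1, 2, 3, 4, 6, 8, 5, 7] — all 8 vertices reached)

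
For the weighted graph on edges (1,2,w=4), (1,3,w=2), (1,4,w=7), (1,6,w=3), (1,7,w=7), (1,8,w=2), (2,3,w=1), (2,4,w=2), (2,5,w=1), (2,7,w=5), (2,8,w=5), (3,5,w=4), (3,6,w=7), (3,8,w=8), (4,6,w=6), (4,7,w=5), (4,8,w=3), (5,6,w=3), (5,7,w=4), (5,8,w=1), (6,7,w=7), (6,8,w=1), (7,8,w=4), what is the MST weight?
12 (MST edges: (1,3,w=2), (2,3,w=1), (2,4,w=2), (2,5,w=1), (5,7,w=4), (5,8,w=1), (6,8,w=1); sum of weights 2 + 1 + 2 + 1 + 4 + 1 + 1 = 12)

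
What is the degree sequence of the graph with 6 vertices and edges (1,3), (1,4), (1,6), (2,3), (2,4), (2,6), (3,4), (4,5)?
[4, 3, 3, 3, 2, 1] (degrees: deg(1)=3, deg(2)=3, deg(3)=3, deg(4)=4, deg(5)=1, deg(6)=2)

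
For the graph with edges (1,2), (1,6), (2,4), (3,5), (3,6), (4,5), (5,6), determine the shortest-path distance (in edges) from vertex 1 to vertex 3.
2 (path: 1 -> 6 -> 3, 2 edges)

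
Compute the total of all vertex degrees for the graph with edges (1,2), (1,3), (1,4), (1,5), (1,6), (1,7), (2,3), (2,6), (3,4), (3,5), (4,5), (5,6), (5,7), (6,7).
28 (handshake: sum of degrees = 2|E| = 2 x 14 = 28)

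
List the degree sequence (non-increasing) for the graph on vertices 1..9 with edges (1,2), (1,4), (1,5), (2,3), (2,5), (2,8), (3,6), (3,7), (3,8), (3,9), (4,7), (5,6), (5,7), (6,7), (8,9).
[5, 4, 4, 4, 3, 3, 3, 2, 2] (degrees: deg(1)=3, deg(2)=4, deg(3)=5, deg(4)=2, deg(5)=4, deg(6)=3, deg(7)=4, deg(8)=3, deg(9)=2)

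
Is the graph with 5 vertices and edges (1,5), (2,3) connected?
No, it has 3 components: {1, 5}, {2, 3}, {4}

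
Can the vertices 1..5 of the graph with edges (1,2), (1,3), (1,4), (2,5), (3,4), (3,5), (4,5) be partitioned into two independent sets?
No (odd cycle of length 3: 4 -> 1 -> 3 -> 4)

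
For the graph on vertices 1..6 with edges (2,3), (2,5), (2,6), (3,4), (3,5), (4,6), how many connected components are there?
2 (components: {1}, {2, 3, 4, 5, 6})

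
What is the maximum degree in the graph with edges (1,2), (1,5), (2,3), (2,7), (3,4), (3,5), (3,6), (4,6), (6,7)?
4 (attained at vertex 3)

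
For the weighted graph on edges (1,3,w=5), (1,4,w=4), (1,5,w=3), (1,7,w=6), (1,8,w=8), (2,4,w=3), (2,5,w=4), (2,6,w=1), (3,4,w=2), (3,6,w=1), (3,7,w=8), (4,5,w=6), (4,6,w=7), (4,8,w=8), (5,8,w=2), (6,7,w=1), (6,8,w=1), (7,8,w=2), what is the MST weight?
11 (MST edges: (1,5,w=3), (2,6,w=1), (3,4,w=2), (3,6,w=1), (5,8,w=2), (6,7,w=1), (6,8,w=1); sum of weights 3 + 1 + 2 + 1 + 2 + 1 + 1 = 11)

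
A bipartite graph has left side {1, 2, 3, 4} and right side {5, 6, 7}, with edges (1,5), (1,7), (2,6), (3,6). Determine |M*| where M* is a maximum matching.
2 (matching: (1,7), (2,6); upper bound min(|L|,|R|) = min(4,3) = 3)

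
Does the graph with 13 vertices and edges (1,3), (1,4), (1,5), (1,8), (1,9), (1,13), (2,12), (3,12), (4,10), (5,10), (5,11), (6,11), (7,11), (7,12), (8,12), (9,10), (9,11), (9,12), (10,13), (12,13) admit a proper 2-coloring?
Yes. Partition: {1, 10, 11, 12}, {2, 3, 4, 5, 6, 7, 8, 9, 13}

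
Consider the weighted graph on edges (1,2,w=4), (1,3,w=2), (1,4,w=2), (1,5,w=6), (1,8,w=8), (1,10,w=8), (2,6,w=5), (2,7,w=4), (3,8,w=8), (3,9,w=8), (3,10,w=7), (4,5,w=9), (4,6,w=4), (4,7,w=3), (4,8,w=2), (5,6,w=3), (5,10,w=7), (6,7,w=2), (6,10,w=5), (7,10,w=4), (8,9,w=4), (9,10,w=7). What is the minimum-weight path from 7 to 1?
5 (path: 7 -> 4 -> 1; weights 3 + 2 = 5)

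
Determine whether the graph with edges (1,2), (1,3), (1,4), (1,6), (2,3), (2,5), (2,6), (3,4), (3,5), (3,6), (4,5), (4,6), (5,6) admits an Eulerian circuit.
No (2 vertices have odd degree: {3, 6}; Eulerian circuit requires 0)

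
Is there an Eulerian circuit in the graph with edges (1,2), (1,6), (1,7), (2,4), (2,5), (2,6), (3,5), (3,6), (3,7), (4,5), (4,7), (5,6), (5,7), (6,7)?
No (6 vertices have odd degree: {1, 3, 4, 5, 6, 7}; Eulerian circuit requires 0)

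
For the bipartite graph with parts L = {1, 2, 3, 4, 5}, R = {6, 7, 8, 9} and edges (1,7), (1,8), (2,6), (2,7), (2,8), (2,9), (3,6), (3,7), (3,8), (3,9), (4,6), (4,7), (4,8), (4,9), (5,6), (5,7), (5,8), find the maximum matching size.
4 (matching: (1,8), (2,9), (3,7), (4,6); upper bound min(|L|,|R|) = min(5,4) = 4)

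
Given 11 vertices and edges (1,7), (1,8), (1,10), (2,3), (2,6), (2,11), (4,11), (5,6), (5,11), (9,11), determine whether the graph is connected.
No, it has 2 components: {1, 7, 8, 10}, {2, 3, 4, 5, 6, 9, 11}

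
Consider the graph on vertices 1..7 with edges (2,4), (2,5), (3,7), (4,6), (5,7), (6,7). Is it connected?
No, it has 2 components: {1}, {2, 3, 4, 5, 6, 7}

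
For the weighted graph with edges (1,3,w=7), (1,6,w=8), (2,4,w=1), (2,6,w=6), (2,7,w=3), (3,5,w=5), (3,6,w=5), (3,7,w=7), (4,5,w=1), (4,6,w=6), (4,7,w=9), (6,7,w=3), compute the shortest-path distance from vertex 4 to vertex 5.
1 (path: 4 -> 5; weights 1 = 1)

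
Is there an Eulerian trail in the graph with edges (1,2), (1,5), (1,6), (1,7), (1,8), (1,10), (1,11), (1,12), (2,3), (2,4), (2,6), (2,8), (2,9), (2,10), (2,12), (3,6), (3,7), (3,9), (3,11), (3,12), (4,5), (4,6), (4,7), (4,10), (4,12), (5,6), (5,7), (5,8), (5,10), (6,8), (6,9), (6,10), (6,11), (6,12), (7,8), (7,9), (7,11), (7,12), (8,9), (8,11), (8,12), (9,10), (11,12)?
Yes — and in fact it has an Eulerian circuit (the graph is connected and all 12 vertices have even degree)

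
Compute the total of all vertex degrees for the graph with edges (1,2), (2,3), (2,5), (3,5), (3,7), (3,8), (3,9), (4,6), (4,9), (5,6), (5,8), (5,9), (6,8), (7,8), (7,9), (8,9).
32 (handshake: sum of degrees = 2|E| = 2 x 16 = 32)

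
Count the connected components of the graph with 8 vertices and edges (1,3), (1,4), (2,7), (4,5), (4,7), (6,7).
2 (components: {1, 2, 3, 4, 5, 6, 7}, {8})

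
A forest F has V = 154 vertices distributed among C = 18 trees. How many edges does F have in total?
136 (Each of the 18 component trees on V_i vertices has V_i - 1 edges; summing gives V - C = 154 - 18 = 136)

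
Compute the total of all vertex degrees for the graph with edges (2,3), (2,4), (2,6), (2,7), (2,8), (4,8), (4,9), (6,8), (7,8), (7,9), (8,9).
22 (handshake: sum of degrees = 2|E| = 2 x 11 = 22)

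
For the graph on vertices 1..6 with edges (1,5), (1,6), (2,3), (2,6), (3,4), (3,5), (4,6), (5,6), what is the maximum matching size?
3 (matching: (1,5), (2,3), (4,6); upper bound floor(n/2) = floor(6/2) = 3)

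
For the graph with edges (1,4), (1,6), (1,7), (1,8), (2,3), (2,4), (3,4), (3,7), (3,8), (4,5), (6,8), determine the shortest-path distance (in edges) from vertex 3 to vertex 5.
2 (path: 3 -> 4 -> 5, 2 edges)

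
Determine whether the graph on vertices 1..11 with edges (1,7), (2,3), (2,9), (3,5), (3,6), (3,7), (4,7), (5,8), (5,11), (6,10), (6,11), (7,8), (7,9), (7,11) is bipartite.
Yes. Partition: {1, 3, 4, 8, 9, 10, 11}, {2, 5, 6, 7}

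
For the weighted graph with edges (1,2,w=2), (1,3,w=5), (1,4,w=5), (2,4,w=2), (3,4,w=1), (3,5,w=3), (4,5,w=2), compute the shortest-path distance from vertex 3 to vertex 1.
5 (path: 3 -> 1; weights 5 = 5)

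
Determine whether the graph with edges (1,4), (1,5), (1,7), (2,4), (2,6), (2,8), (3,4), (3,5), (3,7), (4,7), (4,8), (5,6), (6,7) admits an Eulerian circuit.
No (6 vertices have odd degree: {1, 2, 3, 4, 5, 6}; Eulerian circuit requires 0)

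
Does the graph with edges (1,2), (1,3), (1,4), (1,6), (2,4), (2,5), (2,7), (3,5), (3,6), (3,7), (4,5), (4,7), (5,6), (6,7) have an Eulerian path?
Yes — and in fact it has an Eulerian circuit (the graph is connected and all 7 vertices have even degree)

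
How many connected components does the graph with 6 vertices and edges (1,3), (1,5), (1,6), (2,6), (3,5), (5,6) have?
2 (components: {1, 2, 3, 5, 6}, {4})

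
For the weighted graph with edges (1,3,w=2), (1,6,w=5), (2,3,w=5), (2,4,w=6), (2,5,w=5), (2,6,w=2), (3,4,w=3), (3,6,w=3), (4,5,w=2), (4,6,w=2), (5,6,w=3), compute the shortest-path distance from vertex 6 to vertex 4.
2 (path: 6 -> 4; weights 2 = 2)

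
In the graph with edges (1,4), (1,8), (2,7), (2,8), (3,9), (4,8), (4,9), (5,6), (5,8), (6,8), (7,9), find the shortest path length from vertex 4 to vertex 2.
2 (path: 4 -> 8 -> 2, 2 edges)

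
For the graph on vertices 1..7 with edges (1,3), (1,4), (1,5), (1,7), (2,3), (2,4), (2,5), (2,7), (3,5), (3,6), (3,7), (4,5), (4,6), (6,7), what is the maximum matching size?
3 (matching: (2,3), (4,5), (6,7); upper bound floor(n/2) = floor(7/2) = 3)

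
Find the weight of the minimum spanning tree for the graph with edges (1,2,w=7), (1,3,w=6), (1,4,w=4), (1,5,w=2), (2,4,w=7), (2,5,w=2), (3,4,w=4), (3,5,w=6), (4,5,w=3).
11 (MST edges: (1,5,w=2), (2,5,w=2), (3,4,w=4), (4,5,w=3); sum of weights 2 + 2 + 4 + 3 = 11)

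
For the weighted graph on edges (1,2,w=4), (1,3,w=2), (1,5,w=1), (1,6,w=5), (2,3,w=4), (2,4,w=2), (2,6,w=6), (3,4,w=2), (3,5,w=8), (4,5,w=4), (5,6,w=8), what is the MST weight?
12 (MST edges: (1,3,w=2), (1,5,w=1), (1,6,w=5), (2,4,w=2), (3,4,w=2); sum of weights 2 + 1 + 5 + 2 + 2 = 12)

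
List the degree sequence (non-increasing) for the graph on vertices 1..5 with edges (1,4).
[1, 1, 0, 0, 0] (degrees: deg(1)=1, deg(2)=0, deg(3)=0, deg(4)=1, deg(5)=0)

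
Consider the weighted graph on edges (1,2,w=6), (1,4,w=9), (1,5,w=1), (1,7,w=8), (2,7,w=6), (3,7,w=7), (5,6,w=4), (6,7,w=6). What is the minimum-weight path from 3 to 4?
24 (path: 3 -> 7 -> 1 -> 4; weights 7 + 8 + 9 = 24)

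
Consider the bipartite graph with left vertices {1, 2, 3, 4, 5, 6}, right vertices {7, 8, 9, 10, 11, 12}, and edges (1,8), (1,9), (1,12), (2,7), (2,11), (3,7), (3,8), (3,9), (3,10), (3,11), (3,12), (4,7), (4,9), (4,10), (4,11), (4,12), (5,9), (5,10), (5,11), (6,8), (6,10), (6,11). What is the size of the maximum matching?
6 (matching: (1,12), (2,11), (3,10), (4,7), (5,9), (6,8); upper bound min(|L|,|R|) = min(6,6) = 6)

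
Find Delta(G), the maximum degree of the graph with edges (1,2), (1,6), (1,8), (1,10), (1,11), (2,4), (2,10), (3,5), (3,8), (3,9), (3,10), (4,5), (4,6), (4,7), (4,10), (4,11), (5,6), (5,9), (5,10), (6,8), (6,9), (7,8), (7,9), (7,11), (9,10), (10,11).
7 (attained at vertex 10)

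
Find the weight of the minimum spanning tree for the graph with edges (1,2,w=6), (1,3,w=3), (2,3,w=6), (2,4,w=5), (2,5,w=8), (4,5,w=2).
16 (MST edges: (1,2,w=6), (1,3,w=3), (2,4,w=5), (4,5,w=2); sum of weights 6 + 3 + 5 + 2 = 16)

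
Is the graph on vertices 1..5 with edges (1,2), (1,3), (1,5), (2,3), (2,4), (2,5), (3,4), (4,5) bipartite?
No (odd cycle of length 3: 2 -> 1 -> 3 -> 2)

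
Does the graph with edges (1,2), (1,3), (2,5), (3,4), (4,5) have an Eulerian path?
Yes — and in fact it has an Eulerian circuit (the graph is connected and all 5 vertices have even degree)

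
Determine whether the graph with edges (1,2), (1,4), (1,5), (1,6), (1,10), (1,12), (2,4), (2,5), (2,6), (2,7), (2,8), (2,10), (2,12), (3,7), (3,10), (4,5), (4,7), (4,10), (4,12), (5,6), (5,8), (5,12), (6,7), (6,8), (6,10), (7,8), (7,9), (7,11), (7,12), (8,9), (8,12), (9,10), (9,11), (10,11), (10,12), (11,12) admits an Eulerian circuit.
Yes (the graph is connected and all 12 vertices have even degree)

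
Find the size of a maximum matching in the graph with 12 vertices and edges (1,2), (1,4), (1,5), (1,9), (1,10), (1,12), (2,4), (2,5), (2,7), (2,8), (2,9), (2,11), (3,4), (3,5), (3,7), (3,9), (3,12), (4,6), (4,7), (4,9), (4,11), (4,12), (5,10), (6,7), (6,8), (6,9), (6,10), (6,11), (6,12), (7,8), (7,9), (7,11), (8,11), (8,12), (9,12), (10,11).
6 (matching: (1,10), (2,9), (3,5), (4,6), (7,11), (8,12); upper bound floor(n/2) = floor(12/2) = 6)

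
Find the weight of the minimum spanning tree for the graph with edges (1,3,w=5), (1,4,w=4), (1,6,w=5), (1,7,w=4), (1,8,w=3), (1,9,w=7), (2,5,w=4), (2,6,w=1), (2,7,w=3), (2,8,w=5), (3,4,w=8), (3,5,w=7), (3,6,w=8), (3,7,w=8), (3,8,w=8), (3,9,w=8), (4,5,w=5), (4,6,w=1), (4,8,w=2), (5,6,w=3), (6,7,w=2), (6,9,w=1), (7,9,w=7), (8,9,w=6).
18 (MST edges: (1,3,w=5), (1,8,w=3), (2,6,w=1), (4,6,w=1), (4,8,w=2), (5,6,w=3), (6,7,w=2), (6,9,w=1); sum of weights 5 + 3 + 1 + 1 + 2 + 3 + 2 + 1 = 18)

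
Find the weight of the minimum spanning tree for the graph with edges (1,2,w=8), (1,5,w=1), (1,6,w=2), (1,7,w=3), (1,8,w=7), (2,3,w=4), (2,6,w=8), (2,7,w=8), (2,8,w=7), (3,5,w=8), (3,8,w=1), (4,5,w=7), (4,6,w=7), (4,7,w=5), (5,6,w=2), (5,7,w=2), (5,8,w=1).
16 (MST edges: (1,5,w=1), (1,6,w=2), (2,3,w=4), (3,8,w=1), (4,7,w=5), (5,7,w=2), (5,8,w=1); sum of weights 1 + 2 + 4 + 1 + 5 + 2 + 1 = 16)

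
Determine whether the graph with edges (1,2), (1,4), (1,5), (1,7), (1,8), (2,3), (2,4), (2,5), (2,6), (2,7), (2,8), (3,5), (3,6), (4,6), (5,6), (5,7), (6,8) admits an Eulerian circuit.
No (8 vertices have odd degree: {1, 2, 3, 4, 5, 6, 7, 8}; Eulerian circuit requires 0)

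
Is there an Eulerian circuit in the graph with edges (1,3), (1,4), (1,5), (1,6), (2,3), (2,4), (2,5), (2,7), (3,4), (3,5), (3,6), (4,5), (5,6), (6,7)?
No (2 vertices have odd degree: {3, 5}; Eulerian circuit requires 0)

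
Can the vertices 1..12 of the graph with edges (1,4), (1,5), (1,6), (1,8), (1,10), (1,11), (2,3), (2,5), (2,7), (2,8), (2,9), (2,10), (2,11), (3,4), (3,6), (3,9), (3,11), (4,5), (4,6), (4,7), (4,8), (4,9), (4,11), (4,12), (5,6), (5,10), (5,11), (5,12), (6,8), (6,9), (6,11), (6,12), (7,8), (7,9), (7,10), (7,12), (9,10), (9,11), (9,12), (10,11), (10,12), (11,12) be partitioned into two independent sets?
No (odd cycle of length 3: 6 -> 1 -> 4 -> 6)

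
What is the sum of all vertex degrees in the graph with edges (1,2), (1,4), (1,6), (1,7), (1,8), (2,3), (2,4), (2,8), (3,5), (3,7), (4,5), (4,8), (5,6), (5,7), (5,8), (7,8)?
32 (handshake: sum of degrees = 2|E| = 2 x 16 = 32)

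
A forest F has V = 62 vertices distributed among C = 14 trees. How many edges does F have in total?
48 (Each of the 14 component trees on V_i vertices has V_i - 1 edges; summing gives V - C = 62 - 14 = 48)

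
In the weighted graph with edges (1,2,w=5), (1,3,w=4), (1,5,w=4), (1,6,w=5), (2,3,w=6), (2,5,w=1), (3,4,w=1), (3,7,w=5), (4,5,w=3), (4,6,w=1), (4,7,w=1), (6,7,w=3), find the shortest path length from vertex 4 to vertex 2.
4 (path: 4 -> 5 -> 2; weights 3 + 1 = 4)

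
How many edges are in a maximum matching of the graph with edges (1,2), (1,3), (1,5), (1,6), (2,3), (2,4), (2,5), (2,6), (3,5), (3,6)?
3 (matching: (1,6), (2,4), (3,5); upper bound floor(n/2) = floor(6/2) = 3)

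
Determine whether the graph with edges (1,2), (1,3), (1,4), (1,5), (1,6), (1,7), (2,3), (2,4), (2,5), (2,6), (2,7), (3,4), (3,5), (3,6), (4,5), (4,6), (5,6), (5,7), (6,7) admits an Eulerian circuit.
No (2 vertices have odd degree: {3, 4}; Eulerian circuit requires 0)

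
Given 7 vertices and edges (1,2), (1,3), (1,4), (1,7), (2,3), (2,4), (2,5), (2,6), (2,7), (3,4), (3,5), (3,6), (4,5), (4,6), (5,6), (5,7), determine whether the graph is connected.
Yes (BFS from 1 visits [1, 2, 3, 4, 7, 5, 6] — all 7 vertices reached)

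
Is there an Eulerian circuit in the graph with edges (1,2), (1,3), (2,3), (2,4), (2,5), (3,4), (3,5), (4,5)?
No (2 vertices have odd degree: {4, 5}; Eulerian circuit requires 0)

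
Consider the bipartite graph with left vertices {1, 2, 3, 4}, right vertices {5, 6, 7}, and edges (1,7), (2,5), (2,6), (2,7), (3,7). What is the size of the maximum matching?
2 (matching: (1,7), (2,6); upper bound min(|L|,|R|) = min(4,3) = 3)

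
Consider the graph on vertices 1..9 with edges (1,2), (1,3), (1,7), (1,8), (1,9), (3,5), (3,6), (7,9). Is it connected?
No, it has 2 components: {1, 2, 3, 5, 6, 7, 8, 9}, {4}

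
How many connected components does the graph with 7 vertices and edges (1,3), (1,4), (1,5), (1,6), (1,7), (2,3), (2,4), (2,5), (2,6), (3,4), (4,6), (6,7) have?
1 (components: {1, 2, 3, 4, 5, 6, 7})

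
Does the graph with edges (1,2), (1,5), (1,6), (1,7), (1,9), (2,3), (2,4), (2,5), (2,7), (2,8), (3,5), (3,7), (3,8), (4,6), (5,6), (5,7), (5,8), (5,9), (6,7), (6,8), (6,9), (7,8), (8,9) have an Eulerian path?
Yes (the graph is connected and exactly 2 vertices have odd degree: {1, 5}; any Eulerian path must start and end at those)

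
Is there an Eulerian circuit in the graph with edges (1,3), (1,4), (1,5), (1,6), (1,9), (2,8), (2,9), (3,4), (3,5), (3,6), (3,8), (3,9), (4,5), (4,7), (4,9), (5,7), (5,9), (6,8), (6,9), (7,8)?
No (4 vertices have odd degree: {1, 4, 5, 7}; Eulerian circuit requires 0)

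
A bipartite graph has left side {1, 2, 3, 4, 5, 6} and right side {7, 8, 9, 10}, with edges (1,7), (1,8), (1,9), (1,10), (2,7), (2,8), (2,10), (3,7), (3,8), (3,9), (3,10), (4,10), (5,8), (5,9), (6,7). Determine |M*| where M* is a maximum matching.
4 (matching: (1,10), (2,8), (3,9), (6,7); upper bound min(|L|,|R|) = min(6,4) = 4)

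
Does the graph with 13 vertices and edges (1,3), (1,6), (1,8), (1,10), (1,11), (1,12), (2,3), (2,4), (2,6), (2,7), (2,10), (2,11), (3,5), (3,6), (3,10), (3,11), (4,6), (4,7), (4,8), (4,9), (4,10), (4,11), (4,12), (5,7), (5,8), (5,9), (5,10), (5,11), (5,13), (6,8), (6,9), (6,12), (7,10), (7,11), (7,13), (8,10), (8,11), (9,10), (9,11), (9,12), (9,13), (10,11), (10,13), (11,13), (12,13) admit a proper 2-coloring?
No (odd cycle of length 3: 11 -> 1 -> 10 -> 11)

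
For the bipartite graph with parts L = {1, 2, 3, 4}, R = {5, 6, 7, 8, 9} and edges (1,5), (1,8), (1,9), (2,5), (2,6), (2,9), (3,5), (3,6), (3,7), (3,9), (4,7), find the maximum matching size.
4 (matching: (1,8), (2,9), (3,6), (4,7); upper bound min(|L|,|R|) = min(4,5) = 4)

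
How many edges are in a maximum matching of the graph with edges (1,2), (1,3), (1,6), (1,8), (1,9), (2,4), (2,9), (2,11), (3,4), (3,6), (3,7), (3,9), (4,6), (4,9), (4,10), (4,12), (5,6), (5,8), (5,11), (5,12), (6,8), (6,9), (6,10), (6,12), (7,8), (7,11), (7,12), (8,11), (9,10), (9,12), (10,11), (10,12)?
6 (matching: (1,8), (2,9), (3,7), (4,12), (5,11), (6,10); upper bound floor(n/2) = floor(12/2) = 6)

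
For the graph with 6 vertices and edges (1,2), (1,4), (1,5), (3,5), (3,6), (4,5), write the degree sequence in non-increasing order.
[3, 3, 2, 2, 1, 1] (degrees: deg(1)=3, deg(2)=1, deg(3)=2, deg(4)=2, deg(5)=3, deg(6)=1)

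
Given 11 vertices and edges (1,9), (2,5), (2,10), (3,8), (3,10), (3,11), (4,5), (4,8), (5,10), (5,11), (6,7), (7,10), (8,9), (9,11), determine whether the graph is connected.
Yes (BFS from 1 visits [1, 9, 8, 11, 3, 4, 5, 10, 2, 7, 6] — all 11 vertices reached)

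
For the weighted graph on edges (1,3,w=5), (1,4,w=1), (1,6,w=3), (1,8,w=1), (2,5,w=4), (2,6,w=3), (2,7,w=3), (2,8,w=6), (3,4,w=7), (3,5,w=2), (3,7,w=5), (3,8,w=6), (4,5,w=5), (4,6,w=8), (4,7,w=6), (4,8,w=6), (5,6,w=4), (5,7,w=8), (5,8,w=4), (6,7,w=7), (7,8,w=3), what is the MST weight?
17 (MST edges: (1,4,w=1), (1,6,w=3), (1,8,w=1), (2,5,w=4), (2,6,w=3), (2,7,w=3), (3,5,w=2); sum of weights 1 + 3 + 1 + 4 + 3 + 3 + 2 = 17)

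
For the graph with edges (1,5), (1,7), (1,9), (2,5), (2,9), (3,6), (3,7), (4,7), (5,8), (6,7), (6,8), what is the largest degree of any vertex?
4 (attained at vertex 7)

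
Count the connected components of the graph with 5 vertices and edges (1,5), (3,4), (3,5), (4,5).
2 (components: {1, 3, 4, 5}, {2})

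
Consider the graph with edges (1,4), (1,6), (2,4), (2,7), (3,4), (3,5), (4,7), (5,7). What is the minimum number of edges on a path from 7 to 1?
2 (path: 7 -> 4 -> 1, 2 edges)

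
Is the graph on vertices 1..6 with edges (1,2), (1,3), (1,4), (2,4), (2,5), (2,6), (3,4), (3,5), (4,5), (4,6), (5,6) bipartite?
No (odd cycle of length 3: 4 -> 1 -> 2 -> 4)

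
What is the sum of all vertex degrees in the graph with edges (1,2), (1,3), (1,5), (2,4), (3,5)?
10 (handshake: sum of degrees = 2|E| = 2 x 5 = 10)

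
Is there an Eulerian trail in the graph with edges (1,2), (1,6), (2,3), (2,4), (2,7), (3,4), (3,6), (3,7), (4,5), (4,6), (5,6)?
Yes — and in fact it has an Eulerian circuit (the graph is connected and all 7 vertices have even degree)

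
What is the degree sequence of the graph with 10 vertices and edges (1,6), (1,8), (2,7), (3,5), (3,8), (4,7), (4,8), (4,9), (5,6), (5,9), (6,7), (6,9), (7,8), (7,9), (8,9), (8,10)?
[6, 5, 5, 4, 3, 3, 2, 2, 1, 1] (degrees: deg(1)=2, deg(2)=1, deg(3)=2, deg(4)=3, deg(5)=3, deg(6)=4, deg(7)=5, deg(8)=6, deg(9)=5, deg(10)=1)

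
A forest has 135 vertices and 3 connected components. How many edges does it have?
132 (Each of the 3 component trees on V_i vertices has V_i - 1 edges; summing gives V - C = 135 - 3 = 132)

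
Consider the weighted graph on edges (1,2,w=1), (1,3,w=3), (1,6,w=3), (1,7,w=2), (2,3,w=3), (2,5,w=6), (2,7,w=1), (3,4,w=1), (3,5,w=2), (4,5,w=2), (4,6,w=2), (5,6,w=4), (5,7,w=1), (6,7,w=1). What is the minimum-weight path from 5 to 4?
2 (path: 5 -> 4; weights 2 = 2)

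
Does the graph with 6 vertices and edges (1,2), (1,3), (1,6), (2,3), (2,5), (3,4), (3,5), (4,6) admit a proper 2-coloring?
No (odd cycle of length 3: 3 -> 1 -> 2 -> 3)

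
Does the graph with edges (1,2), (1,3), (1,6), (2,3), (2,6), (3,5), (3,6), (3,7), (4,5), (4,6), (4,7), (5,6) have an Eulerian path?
No (6 vertices have odd degree: {1, 2, 3, 4, 5, 6}; Eulerian path requires 0 or 2)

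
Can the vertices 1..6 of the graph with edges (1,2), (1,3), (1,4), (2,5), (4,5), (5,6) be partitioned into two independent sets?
Yes. Partition: {1, 5}, {2, 3, 4, 6}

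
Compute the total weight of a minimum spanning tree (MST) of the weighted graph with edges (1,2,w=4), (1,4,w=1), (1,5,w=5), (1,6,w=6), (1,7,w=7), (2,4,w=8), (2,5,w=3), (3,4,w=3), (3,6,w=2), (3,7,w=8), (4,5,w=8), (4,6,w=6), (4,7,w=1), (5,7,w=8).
14 (MST edges: (1,2,w=4), (1,4,w=1), (2,5,w=3), (3,4,w=3), (3,6,w=2), (4,7,w=1); sum of weights 4 + 1 + 3 + 3 + 2 + 1 = 14)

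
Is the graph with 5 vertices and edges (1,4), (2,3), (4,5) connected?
No, it has 2 components: {1, 4, 5}, {2, 3}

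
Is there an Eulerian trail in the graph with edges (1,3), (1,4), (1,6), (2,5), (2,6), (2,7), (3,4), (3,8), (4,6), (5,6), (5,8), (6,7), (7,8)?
No (8 vertices have odd degree: {1, 2, 3, 4, 5, 6, 7, 8}; Eulerian path requires 0 or 2)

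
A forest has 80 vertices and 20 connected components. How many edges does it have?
60 (Each of the 20 component trees on V_i vertices has V_i - 1 edges; summing gives V - C = 80 - 20 = 60)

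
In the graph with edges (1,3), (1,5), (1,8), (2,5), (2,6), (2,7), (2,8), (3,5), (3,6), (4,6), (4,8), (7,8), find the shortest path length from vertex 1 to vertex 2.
2 (path: 1 -> 5 -> 2, 2 edges)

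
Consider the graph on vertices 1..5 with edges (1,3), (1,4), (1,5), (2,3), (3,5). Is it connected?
Yes (BFS from 1 visits [1, 3, 4, 5, 2] — all 5 vertices reached)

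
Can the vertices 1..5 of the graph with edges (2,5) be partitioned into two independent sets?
Yes. Partition: {1, 2, 3, 4}, {5}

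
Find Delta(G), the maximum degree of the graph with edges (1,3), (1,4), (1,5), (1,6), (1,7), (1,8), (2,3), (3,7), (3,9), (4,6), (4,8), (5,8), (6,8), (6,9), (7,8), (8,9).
6 (attained at vertices 1, 8)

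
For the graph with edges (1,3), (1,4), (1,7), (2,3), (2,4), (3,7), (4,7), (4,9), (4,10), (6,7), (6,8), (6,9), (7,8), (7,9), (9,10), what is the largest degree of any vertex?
6 (attained at vertex 7)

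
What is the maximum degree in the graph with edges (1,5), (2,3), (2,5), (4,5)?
3 (attained at vertex 5)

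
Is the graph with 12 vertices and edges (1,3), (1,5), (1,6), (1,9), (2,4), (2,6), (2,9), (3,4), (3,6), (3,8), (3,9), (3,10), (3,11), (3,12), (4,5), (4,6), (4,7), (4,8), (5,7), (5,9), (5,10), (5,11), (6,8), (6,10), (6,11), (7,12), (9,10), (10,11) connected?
Yes (BFS from 1 visits [1, 3, 5, 6, 9, 4, 8, 10, 11, 12, 7, 2] — all 12 vertices reached)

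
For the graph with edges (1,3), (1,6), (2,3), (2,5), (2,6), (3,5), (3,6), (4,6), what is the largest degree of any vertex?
4 (attained at vertices 3, 6)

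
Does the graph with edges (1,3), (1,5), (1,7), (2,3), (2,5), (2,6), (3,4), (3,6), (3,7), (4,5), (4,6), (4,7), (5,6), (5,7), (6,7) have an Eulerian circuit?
No (6 vertices have odd degree: {1, 2, 3, 5, 6, 7}; Eulerian circuit requires 0)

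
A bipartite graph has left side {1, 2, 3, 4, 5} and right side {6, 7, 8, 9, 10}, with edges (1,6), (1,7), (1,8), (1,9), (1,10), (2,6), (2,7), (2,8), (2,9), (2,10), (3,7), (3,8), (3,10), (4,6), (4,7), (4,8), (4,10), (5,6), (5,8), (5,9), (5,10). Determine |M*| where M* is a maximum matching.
5 (matching: (1,10), (2,9), (3,8), (4,7), (5,6); upper bound min(|L|,|R|) = min(5,5) = 5)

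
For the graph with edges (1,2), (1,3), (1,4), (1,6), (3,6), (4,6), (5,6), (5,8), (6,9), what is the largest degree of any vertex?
5 (attained at vertex 6)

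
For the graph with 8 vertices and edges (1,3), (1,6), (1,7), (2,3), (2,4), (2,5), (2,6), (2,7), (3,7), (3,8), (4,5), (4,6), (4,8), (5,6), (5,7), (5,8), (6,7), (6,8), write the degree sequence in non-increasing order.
[6, 5, 5, 5, 4, 4, 4, 3] (degrees: deg(1)=3, deg(2)=5, deg(3)=4, deg(4)=4, deg(5)=5, deg(6)=6, deg(7)=5, deg(8)=4)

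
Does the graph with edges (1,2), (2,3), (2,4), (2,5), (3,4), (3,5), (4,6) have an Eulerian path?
No (4 vertices have odd degree: {1, 3, 4, 6}; Eulerian path requires 0 or 2)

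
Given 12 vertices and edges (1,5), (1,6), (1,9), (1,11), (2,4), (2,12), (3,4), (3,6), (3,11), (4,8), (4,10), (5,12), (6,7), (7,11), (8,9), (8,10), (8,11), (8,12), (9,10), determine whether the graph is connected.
Yes (BFS from 1 visits [1, 5, 6, 9, 11, 12, 3, 7, 8, 10, 2, 4] — all 12 vertices reached)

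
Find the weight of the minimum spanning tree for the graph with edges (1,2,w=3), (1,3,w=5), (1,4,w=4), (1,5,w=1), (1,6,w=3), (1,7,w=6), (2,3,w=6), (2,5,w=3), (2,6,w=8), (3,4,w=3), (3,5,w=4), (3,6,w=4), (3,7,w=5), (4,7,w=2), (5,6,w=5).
16 (MST edges: (1,2,w=3), (1,4,w=4), (1,5,w=1), (1,6,w=3), (3,4,w=3), (4,7,w=2); sum of weights 3 + 4 + 1 + 3 + 3 + 2 = 16)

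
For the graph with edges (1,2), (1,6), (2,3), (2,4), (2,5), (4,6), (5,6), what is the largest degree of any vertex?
4 (attained at vertex 2)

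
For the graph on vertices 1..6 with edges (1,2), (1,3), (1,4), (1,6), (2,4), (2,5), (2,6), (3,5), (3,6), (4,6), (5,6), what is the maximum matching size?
3 (matching: (1,3), (2,5), (4,6); upper bound floor(n/2) = floor(6/2) = 3)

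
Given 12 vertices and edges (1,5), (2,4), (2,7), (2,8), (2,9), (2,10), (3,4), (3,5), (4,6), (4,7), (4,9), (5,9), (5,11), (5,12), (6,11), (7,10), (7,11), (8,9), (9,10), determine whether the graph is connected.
Yes (BFS from 1 visits [1, 5, 3, 9, 11, 12, 4, 2, 8, 10, 6, 7] — all 12 vertices reached)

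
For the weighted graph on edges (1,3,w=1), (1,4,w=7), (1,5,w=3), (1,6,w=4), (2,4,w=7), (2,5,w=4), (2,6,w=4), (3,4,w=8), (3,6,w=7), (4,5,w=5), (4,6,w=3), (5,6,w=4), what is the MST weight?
15 (MST edges: (1,3,w=1), (1,5,w=3), (1,6,w=4), (2,5,w=4), (4,6,w=3); sum of weights 1 + 3 + 4 + 4 + 3 = 15)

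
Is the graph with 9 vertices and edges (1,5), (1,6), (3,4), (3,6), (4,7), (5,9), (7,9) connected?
No, it has 3 components: {1, 3, 4, 5, 6, 7, 9}, {2}, {8}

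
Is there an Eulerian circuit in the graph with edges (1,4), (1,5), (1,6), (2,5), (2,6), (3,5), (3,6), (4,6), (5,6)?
No (2 vertices have odd degree: {1, 6}; Eulerian circuit requires 0)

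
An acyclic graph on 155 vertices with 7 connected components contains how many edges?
148 (Each of the 7 component trees on V_i vertices has V_i - 1 edges; summing gives V - C = 155 - 7 = 148)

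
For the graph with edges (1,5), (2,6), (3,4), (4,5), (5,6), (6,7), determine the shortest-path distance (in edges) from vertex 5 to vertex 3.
2 (path: 5 -> 4 -> 3, 2 edges)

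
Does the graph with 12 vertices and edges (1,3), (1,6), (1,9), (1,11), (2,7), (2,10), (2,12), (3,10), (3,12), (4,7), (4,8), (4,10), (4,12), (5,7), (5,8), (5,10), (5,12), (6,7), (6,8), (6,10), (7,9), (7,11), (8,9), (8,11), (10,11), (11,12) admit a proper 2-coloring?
Yes. Partition: {1, 7, 8, 10, 12}, {2, 3, 4, 5, 6, 9, 11}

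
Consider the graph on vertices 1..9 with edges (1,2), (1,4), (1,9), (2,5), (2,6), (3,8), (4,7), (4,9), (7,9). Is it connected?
No, it has 2 components: {1, 2, 4, 5, 6, 7, 9}, {3, 8}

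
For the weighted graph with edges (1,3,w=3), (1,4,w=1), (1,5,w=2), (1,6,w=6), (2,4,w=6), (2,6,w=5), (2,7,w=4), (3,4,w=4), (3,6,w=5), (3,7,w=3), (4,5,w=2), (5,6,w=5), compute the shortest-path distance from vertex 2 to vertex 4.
6 (path: 2 -> 4; weights 6 = 6)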